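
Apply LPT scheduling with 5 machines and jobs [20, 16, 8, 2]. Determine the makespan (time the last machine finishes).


Jobs (LPT sorted): [20, 16, 8, 2]
Machines: 5
  J=20 → Machine 1 (load: 0+20=20)
  J=16 → Machine 2 (load: 0+16=16)
  J=8 → Machine 3 (load: 0+8=8)
  J=2 → Machine 4 (load: 0+2=2)
Machine loads: [20, 16, 8, 2, 0]
Makespan = max = 20 time units


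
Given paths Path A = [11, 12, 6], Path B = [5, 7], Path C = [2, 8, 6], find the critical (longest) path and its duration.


Path A: 11 + 12 + 6 = 29
Path B: 5 + 7 = 12
Path C: 2 + 8 + 6 = 16
Critical path = longest = max(29, 12, 16)
= 29 (Path A)


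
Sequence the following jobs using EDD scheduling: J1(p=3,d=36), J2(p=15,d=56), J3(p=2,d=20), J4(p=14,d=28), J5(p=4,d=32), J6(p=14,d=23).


EDD: sort by earliest due date
  J3: d=20, p=2
  J6: d=23, p=14
  J4: d=28, p=14
  J5: d=32, p=4
  J1: d=36, p=3
  J2: d=56, p=15
Order: J3 → J6 → J4 → J5 → J1 → J2


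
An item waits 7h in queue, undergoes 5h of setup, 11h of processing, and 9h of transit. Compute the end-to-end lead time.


Lead time = queue + setup + processing + transit
= 7 + 5 + 11 + 9
= 32 hours


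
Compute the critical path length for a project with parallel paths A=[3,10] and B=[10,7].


Path A: 3 + 10 = 13
Path B: 10 + 7 = 17
Critical path = longest = max(13, 17)
= 17 (Path B)


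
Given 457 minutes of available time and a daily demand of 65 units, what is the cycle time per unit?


Cycle time = available time / demand
= 457 / 65
= 7.03 min/unit


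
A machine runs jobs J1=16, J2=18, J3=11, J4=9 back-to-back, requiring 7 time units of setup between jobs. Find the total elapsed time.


Makespan = Σ processing + (n-1) × setup
= (16 + 18 + 11 + 9) + (4-1)×7
= 54 + 21
= 75 time units


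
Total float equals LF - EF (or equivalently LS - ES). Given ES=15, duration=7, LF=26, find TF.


EF = ES + duration = 15 + 7 = 22
LS = LF - duration = 26 - 7 = 19
Total Float = LF - EF = 26 - 22
(or LS - ES = 19 - 15)
= 4


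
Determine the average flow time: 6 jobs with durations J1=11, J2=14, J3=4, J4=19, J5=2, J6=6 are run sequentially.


Completion times:
  J1: completes at 11
  J2: completes at 25
  J3: completes at 29
  J4: completes at 48
  J5: completes at 50
  J6: completes at 56
Sum = 219
Average = 219/6
= 36.50


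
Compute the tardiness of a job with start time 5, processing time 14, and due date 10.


Completion = start + processing = 5 + 14 = 19
Tardiness = max(0, C - d) = max(0, 19 - 10)
= max(0, 9)
= 9


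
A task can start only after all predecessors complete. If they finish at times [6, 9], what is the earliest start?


ES = max of all predecessor completion times
Predecessors: [6, 9]
ES = max(6, 9)
= 9


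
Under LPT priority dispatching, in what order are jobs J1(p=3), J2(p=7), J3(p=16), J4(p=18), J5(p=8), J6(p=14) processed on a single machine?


LPT: sort by longest processing time first
  J4: p=18
  J3: p=16
  J6: p=14
  J5: p=8
  J2: p=7
  J1: p=3
Order: J4 → J3 → J6 → J5 → J2 → J1


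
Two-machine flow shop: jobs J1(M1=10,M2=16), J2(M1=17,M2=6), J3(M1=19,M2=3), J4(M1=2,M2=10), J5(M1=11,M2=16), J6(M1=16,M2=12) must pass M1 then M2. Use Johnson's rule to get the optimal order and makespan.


Johnson's rule:
Group 1 (M1≤M2, sort by M1): ['J4', 'J1', 'J5']
Group 2 (M1>M2, sort desc M2): ['J6', 'J2', 'J3']
Sequence: J4 → J1 → J5 → J6 → J2 → J3
Makespan calculation:
  J4: M1 done=2, M2 done=12
  J1: M1 done=12, M2 done=28
  J5: M1 done=23, M2 done=44
  J6: M1 done=39, M2 done=56
  J2: M1 done=56, M2 done=62
  J3: M1 done=75, M2 done=78
= Sequence: J4 → J1 → J5 → J6 → J2 → J3, Makespan: 78


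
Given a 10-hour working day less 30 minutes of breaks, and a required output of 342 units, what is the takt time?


Available = 10×60 - 30 = 570 min
Takt time = 570 / 342
= 1.67 min/unit


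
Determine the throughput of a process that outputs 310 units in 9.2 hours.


Throughput = units / time
= 310 / 9.2
= 33.7 units/hour


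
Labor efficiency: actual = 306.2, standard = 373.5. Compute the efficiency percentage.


Efficiency = (actual / standard) × 100
= (306.2 / 373.5) × 100
= 82.0%


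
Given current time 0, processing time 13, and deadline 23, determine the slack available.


Slack = due - current_time - processing
= 23 - 0 - 13
= 10


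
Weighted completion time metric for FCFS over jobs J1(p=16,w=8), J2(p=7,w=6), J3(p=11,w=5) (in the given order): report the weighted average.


Completion times:
  J1: C=16, w×C=8×16=128
  J2: C=23, w×C=6×23=138
  J3: C=34, w×C=5×34=170
Sum w×C = 436
Sum w = 19
Weighted avg = 436/19
= 22.95


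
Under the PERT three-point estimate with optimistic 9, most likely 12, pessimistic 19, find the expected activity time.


te = (o + 4m + p) / 6
= (9 + 4×12 + 19) / 6
= (9 + 48 + 19) / 6
= 76 / 6
= 12.67


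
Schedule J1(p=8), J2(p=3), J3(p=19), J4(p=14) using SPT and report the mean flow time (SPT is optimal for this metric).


SPT order: J2 → J1 → J4 → J3
Completion times:
  J2: C=3
  J1: C=11
  J4: C=25
  J3: C=44
Sum = 83, n = 4
Mean flow = 83/4
= 20.75


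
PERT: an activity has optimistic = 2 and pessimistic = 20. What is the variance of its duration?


σ² = ((p - o) / 6)² = (p - o)² / 36
= (20 - 2)² / 36
= 18² / 36
= 324 / 36
= 9.0000


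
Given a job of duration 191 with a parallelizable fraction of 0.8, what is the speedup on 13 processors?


Amdahl's law: T_p = T × ((1-p) + p/N)
= 191 × ((1-0.8) + 0.8/13)
= 191 × (0.20 + 0.0615)
= 191 × 0.2615
= 49.95
Speedup = 191/49.95
= 3.82×


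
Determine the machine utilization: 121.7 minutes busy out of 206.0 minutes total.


Utilization = busy / total × 100
= 121.7 / 206.0 × 100
= 59.1%


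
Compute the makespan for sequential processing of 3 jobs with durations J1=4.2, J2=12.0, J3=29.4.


Sequential makespan: sum all processing times
= 4.2 + 12.0 + 29.4
= 45.6 time units


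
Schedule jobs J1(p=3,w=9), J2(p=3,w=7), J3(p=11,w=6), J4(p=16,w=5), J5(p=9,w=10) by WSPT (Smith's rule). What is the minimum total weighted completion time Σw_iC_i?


WSPT order (by p/w): J1 → J2 → J5 → J3 → J4
  J1: C=3, w·C=9×3=27
  J2: C=6, w·C=7×6=42
  J5: C=15, w·C=10×15=150
  J3: C=26, w·C=6×26=156
  J4: C=42, w·C=5×42=210
Σ w·C = 585
= 585


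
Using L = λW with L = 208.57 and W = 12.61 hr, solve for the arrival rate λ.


Little's law: L = λW → λ = L / W
= 208.57 / 12.61
= 16.54 per hour


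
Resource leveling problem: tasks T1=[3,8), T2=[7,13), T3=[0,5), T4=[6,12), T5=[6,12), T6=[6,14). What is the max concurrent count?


Check each time point for overlaps:
  t=7: 5 tasks active (T1, T2, T4, T5, T6)
Max concurrent = 5


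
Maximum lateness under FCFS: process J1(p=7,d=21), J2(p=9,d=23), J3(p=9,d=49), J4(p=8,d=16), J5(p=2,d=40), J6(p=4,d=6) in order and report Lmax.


Lateness per job (L = C - d):
  J1: C=7, d=21, L=-14
  J2: C=16, d=23, L=-7
  J3: C=25, d=49, L=-24
  J4: C=33, d=16, L=17
  J5: C=35, d=40, L=-5
  J6: C=39, d=6, L=33
Lmax = max(-14, -7, -24, 17, -5, 33)
= 33


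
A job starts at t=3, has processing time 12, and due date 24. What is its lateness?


Completion = 3 + 12 = 15
Lateness = C - d = 15 - 24
= -9


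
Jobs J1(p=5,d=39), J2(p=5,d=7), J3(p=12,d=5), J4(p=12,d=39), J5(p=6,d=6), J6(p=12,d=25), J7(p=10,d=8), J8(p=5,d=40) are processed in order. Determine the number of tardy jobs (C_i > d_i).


Completion vs due date:
  J1: C=5, d=39 → on time
  J2: C=10, d=7 → TARDY
  J3: C=22, d=5 → TARDY
  J4: C=34, d=39 → on time
  J5: C=40, d=6 → TARDY
  J6: C=52, d=25 → TARDY
  J7: C=62, d=8 → TARDY
  J8: C=67, d=40 → TARDY
Tardy jobs: J2, J3, J5, J6, J7, J8
Count = 6


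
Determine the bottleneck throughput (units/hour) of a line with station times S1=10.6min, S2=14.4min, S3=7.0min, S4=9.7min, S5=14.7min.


Bottleneck = longest station time
Station times: [10.6, 14.4, 7.0, 9.7, 14.7]
Max = 14.7 min
Rate = 60 / 14.7
= 4.08 units/hour (bottleneck: 14.7min)


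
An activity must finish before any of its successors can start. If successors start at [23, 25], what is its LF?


LF = min of all successor start times
Successors start at: [23, 25]
LF = min(23, 25)
= 23


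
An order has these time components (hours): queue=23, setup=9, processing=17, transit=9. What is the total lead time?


Lead time = queue + setup + processing + transit
= 23 + 9 + 17 + 9
= 58 hours


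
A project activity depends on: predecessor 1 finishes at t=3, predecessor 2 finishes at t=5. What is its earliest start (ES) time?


ES = max of all predecessor completion times
Predecessors: [3, 5]
ES = max(3, 5)
= 5


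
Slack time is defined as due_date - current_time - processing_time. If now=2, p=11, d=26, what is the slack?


Slack = due - current_time - processing
= 26 - 2 - 11
= 13


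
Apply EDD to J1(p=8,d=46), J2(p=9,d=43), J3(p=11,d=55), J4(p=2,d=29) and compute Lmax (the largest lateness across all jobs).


EDD order: J4 → J2 → J1 → J3
Completion and lateness:
  J4: C=2, d=29, L=2-29=-27
  J2: C=11, d=43, L=11-43=-32
  J1: C=19, d=46, L=19-46=-27
  J3: C=30, d=55, L=30-55=-25
Lmax = max(-27, -32, -27, -25)
= -25


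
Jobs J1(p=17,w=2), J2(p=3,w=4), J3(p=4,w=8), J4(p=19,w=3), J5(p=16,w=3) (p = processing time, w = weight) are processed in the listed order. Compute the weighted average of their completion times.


Completion times:
  J1: C=17, w×C=2×17=34
  J2: C=20, w×C=4×20=80
  J3: C=24, w×C=8×24=192
  J4: C=43, w×C=3×43=129
  J5: C=59, w×C=3×59=177
Sum w×C = 612
Sum w = 20
Weighted avg = 612/20
= 30.60


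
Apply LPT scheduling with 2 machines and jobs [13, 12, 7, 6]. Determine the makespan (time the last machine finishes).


Jobs (LPT sorted): [13, 12, 7, 6]
Machines: 2
  J=13 → Machine 1 (load: 0+13=13)
  J=12 → Machine 2 (load: 0+12=12)
  J=7 → Machine 2 (load: 12+7=19)
  J=6 → Machine 1 (load: 13+6=19)
Machine loads: [19, 19]
Makespan = max = 19 time units


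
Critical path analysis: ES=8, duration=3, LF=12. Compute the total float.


EF = ES + duration = 8 + 3 = 11
LS = LF - duration = 12 - 3 = 9
Total Float = LF - EF = 12 - 11
(or LS - ES = 9 - 8)
= 1


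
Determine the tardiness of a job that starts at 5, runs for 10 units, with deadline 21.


Completion = start + processing = 5 + 10 = 15
Tardiness = max(0, C - d) = max(0, 15 - 21)
= max(0, -6)
= 0


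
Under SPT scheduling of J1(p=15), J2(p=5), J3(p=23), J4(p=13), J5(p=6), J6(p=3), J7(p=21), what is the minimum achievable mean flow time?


SPT order: J6 → J2 → J5 → J4 → J1 → J7 → J3
Completion times:
  J6: C=3
  J2: C=8
  J5: C=14
  J4: C=27
  J1: C=42
  J7: C=63
  J3: C=86
Sum = 243, n = 7
Mean flow = 243/7
= 34.71


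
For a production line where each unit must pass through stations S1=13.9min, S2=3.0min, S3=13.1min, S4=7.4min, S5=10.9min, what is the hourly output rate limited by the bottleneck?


Bottleneck = longest station time
Station times: [13.9, 3.0, 13.1, 7.4, 10.9]
Max = 13.9 min
Rate = 60 / 13.9
= 4.32 units/hour (bottleneck: 13.9min)


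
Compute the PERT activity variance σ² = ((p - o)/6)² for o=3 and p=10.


σ² = ((p - o) / 6)² = (p - o)² / 36
= (10 - 3)² / 36
= 7² / 36
= 49 / 36
= 1.3611


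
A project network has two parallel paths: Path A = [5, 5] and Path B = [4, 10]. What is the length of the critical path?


Path A: 5 + 5 = 10
Path B: 4 + 10 = 14
Critical path = longest = max(10, 14)
= 14 (Path B)


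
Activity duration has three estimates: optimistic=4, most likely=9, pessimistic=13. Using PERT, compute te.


te = (o + 4m + p) / 6
= (4 + 4×9 + 13) / 6
= (4 + 36 + 13) / 6
= 53 / 6
= 8.83


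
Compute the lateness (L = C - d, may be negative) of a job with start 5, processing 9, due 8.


Completion = 5 + 9 = 14
Lateness = C - d = 14 - 8
= 6


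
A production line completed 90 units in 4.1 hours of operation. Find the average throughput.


Throughput = units / time
= 90 / 4.1
= 22.0 units/hour


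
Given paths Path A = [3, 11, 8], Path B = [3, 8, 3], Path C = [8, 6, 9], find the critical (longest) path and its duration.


Path A: 3 + 11 + 8 = 22
Path B: 3 + 8 + 3 = 14
Path C: 8 + 6 + 9 = 23
Critical path = longest = max(22, 14, 23)
= 23 (Path C)


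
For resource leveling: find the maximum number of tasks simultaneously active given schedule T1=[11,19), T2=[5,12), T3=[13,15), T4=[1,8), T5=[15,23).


Check each time point for overlaps:
  t=5: 2 tasks active (T2, T4)
Max concurrent = 2


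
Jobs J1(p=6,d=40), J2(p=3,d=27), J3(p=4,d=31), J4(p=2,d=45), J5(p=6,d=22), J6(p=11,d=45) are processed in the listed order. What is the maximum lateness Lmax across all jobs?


Lateness per job (L = C - d):
  J1: C=6, d=40, L=-34
  J2: C=9, d=27, L=-18
  J3: C=13, d=31, L=-18
  J4: C=15, d=45, L=-30
  J5: C=21, d=22, L=-1
  J6: C=32, d=45, L=-13
Lmax = max(-34, -18, -18, -30, -1, -13)
= -1


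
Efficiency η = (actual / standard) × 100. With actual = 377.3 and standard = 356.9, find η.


Efficiency = (actual / standard) × 100
= (377.3 / 356.9) × 100
= 105.7%


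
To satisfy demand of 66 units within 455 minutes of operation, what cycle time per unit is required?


Cycle time = available time / demand
= 455 / 66
= 6.89 min/unit


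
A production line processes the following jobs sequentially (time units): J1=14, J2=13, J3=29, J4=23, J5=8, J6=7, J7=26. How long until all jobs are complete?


Sequential makespan: sum all processing times
= 14 + 13 + 29 + 23 + 8 + 7 + 26
= 120 time units


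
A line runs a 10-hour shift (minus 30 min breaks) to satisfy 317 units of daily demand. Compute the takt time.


Available = 10×60 - 30 = 570 min
Takt time = 570 / 317
= 1.80 min/unit


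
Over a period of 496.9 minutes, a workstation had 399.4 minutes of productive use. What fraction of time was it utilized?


Utilization = busy / total × 100
= 399.4 / 496.9 × 100
= 80.4%


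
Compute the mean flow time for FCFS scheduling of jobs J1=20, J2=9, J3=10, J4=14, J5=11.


Completion times:
  J1: completes at 20
  J2: completes at 29
  J3: completes at 39
  J4: completes at 53
  J5: completes at 64
Sum = 205
Average = 205/5
= 41.00


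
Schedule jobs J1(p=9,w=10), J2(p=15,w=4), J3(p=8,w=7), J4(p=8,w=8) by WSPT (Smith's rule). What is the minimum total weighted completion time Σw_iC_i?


WSPT order (by p/w): J1 → J4 → J3 → J2
  J1: C=9, w·C=10×9=90
  J4: C=17, w·C=8×17=136
  J3: C=25, w·C=7×25=175
  J2: C=40, w·C=4×40=160
Σ w·C = 561
= 561


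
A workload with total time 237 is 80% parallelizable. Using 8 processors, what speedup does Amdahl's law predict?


Amdahl's law: T_p = T × ((1-p) + p/N)
= 237 × ((1-0.8) + 0.8/8)
= 237 × (0.20 + 0.1000)
= 237 × 0.3000
= 71.10
Speedup = 237/71.10
= 3.33×


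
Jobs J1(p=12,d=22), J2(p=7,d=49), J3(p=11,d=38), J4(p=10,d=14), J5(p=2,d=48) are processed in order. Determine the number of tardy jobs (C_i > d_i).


Completion vs due date:
  J1: C=12, d=22 → on time
  J2: C=19, d=49 → on time
  J3: C=30, d=38 → on time
  J4: C=40, d=14 → TARDY
  J5: C=42, d=48 → on time
Tardy jobs: J4
Count = 1


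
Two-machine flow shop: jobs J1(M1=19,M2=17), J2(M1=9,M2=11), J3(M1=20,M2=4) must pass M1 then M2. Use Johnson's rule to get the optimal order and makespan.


Johnson's rule:
Group 1 (M1≤M2, sort by M1): ['J2']
Group 2 (M1>M2, sort desc M2): ['J1', 'J3']
Sequence: J2 → J1 → J3
Makespan calculation:
  J2: M1 done=9, M2 done=20
  J1: M1 done=28, M2 done=45
  J3: M1 done=48, M2 done=52
= Sequence: J2 → J1 → J3, Makespan: 52


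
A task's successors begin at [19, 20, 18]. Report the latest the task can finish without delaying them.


LF = min of all successor start times
Successors start at: [19, 20, 18]
LF = min(19, 20, 18)
= 18


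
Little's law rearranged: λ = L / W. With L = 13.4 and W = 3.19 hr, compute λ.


Little's law: L = λW → λ = L / W
= 13.4 / 3.19
= 4.20 per hour


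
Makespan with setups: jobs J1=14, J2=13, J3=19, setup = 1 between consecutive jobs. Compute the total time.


Makespan = Σ processing + (n-1) × setup
= (14 + 13 + 19) + (3-1)×1
= 46 + 2
= 48 time units


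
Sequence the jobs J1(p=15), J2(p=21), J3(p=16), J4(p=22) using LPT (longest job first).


LPT: sort by longest processing time first
  J4: p=22
  J2: p=21
  J3: p=16
  J1: p=15
Order: J4 → J2 → J3 → J1


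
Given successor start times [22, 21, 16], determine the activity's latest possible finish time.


LF = min of all successor start times
Successors start at: [22, 21, 16]
LF = min(22, 21, 16)
= 16


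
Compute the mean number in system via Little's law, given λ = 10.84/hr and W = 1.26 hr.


Little's law: L = λ × W
= 10.84 × 1.26
= 13.66


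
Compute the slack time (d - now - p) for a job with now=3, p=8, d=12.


Slack = due - current_time - processing
= 12 - 3 - 8
= 1


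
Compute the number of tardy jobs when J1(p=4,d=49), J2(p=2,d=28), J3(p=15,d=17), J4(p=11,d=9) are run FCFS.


Completion vs due date:
  J1: C=4, d=49 → on time
  J2: C=6, d=28 → on time
  J3: C=21, d=17 → TARDY
  J4: C=32, d=9 → TARDY
Tardy jobs: J3, J4
Count = 2


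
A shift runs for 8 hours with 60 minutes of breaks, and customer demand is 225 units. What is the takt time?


Available = 8×60 - 60 = 420 min
Takt time = 420 / 225
= 1.87 min/unit


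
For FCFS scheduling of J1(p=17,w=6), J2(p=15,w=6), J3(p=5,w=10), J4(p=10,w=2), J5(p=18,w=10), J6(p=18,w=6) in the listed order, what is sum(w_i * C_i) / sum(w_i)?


Completion times:
  J1: C=17, w×C=6×17=102
  J2: C=32, w×C=6×32=192
  J3: C=37, w×C=10×37=370
  J4: C=47, w×C=2×47=94
  J5: C=65, w×C=10×65=650
  J6: C=83, w×C=6×83=498
Sum w×C = 1906
Sum w = 40
Weighted avg = 1906/40
= 47.65


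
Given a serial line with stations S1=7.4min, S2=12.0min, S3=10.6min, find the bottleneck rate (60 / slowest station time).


Bottleneck = longest station time
Station times: [7.4, 12.0, 10.6]
Max = 12.0 min
Rate = 60 / 12.0
= 5.00 units/hour (bottleneck: 12.0min)


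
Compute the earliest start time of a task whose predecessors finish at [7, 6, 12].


ES = max of all predecessor completion times
Predecessors: [7, 6, 12]
ES = max(7, 6, 12)
= 12


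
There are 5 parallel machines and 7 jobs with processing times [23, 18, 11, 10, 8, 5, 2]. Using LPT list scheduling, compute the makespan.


Jobs (LPT sorted): [23, 18, 11, 10, 8, 5, 2]
Machines: 5
  J=23 → Machine 1 (load: 0+23=23)
  J=18 → Machine 2 (load: 0+18=18)
  J=11 → Machine 3 (load: 0+11=11)
  J=10 → Machine 4 (load: 0+10=10)
  J=8 → Machine 5 (load: 0+8=8)
  J=5 → Machine 5 (load: 8+5=13)
  J=2 → Machine 4 (load: 10+2=12)
Machine loads: [23, 18, 11, 12, 13]
Makespan = max = 23 time units


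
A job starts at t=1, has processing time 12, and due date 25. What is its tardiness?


Completion = start + processing = 1 + 12 = 13
Tardiness = max(0, C - d) = max(0, 13 - 25)
= max(0, -12)
= 0


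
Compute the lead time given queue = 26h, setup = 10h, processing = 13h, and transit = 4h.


Lead time = queue + setup + processing + transit
= 26 + 10 + 13 + 4
= 53 hours


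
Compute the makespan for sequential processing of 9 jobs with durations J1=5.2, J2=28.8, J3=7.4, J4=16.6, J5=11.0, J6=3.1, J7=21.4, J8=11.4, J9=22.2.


Sequential makespan: sum all processing times
= 5.2 + 28.8 + 7.4 + 16.6 + 11.0 + 3.1 + 21.4 + 11.4 + 22.2
= 127.1 time units


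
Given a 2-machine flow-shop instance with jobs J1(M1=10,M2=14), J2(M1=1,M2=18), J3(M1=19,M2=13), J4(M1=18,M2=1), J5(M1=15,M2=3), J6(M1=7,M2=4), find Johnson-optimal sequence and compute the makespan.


Johnson's rule:
Group 1 (M1≤M2, sort by M1): ['J2', 'J1']
Group 2 (M1>M2, sort desc M2): ['J3', 'J6', 'J5', 'J4']
Sequence: J2 → J1 → J3 → J6 → J5 → J4
Makespan calculation:
  J2: M1 done=1, M2 done=19
  J1: M1 done=11, M2 done=33
  J3: M1 done=30, M2 done=46
  J6: M1 done=37, M2 done=50
  J5: M1 done=52, M2 done=55
  J4: M1 done=70, M2 done=71
= Sequence: J2 → J1 → J3 → J6 → J5 → J4, Makespan: 71


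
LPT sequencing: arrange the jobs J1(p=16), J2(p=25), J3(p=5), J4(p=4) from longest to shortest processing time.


LPT: sort by longest processing time first
  J2: p=25
  J1: p=16
  J3: p=5
  J4: p=4
Order: J2 → J1 → J3 → J4


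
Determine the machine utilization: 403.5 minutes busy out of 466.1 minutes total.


Utilization = busy / total × 100
= 403.5 / 466.1 × 100
= 86.6%


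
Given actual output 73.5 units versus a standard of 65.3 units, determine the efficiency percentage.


Efficiency = (actual / standard) × 100
= (73.5 / 65.3) × 100
= 112.6%


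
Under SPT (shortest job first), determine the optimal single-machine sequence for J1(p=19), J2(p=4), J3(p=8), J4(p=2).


SPT: sort by shortest processing time
  J4: p=2
  J2: p=4
  J3: p=8
  J1: p=19
Order: J4 → J2 → J3 → J1


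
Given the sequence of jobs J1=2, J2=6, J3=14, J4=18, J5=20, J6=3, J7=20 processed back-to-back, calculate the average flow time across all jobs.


Completion times:
  J1: completes at 2
  J2: completes at 8
  J3: completes at 22
  J4: completes at 40
  J5: completes at 60
  J6: completes at 63
  J7: completes at 83
Sum = 278
Average = 278/7
= 39.71


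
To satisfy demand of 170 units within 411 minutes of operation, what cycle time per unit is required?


Cycle time = available time / demand
= 411 / 170
= 2.42 min/unit


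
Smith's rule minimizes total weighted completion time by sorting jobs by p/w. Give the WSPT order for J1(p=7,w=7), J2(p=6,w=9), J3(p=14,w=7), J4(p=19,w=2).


WSPT (Smith's rule): sort by p/w ascending
  J2: p/w = 6/9 = 0.667
  J1: p/w = 7/7 = 1.000
  J3: p/w = 14/7 = 2.000
  J4: p/w = 19/2 = 9.500
Order: J2 → J1 → J3 → J4


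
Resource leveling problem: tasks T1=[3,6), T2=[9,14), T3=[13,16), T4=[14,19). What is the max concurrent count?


Check each time point for overlaps:
  t=13: 2 tasks active (T2, T3)
Max concurrent = 2


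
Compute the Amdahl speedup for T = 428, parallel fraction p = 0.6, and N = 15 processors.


Amdahl's law: T_p = T × ((1-p) + p/N)
= 428 × ((1-0.6) + 0.6/15)
= 428 × (0.40 + 0.0400)
= 428 × 0.4400
= 188.32
Speedup = 428/188.32
= 2.27×


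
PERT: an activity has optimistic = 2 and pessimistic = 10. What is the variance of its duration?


σ² = ((p - o) / 6)² = (p - o)² / 36
= (10 - 2)² / 36
= 8² / 36
= 64 / 36
= 1.7778


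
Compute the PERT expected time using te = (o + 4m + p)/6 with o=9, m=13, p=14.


te = (o + 4m + p) / 6
= (9 + 4×13 + 14) / 6
= (9 + 52 + 14) / 6
= 75 / 6
= 12.50


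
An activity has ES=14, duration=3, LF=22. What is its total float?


EF = ES + duration = 14 + 3 = 17
LS = LF - duration = 22 - 3 = 19
Total Float = LF - EF = 22 - 17
(or LS - ES = 19 - 14)
= 5


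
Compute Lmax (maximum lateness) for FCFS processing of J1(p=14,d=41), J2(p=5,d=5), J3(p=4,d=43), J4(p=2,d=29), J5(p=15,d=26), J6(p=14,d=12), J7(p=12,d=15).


Lateness per job (L = C - d):
  J1: C=14, d=41, L=-27
  J2: C=19, d=5, L=14
  J3: C=23, d=43, L=-20
  J4: C=25, d=29, L=-4
  J5: C=40, d=26, L=14
  J6: C=54, d=12, L=42
  J7: C=66, d=15, L=51
Lmax = max(-27, 14, -20, -4, 14, 42, 51)
= 51


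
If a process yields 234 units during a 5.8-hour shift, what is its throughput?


Throughput = units / time
= 234 / 5.8
= 40.3 units/hour


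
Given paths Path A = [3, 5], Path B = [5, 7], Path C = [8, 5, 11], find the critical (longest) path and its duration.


Path A: 3 + 5 = 8
Path B: 5 + 7 = 12
Path C: 8 + 5 + 11 = 24
Critical path = longest = max(8, 12, 24)
= 24 (Path C)


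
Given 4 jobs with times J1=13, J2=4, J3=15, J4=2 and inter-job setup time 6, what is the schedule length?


Makespan = Σ processing + (n-1) × setup
= (13 + 4 + 15 + 2) + (4-1)×6
= 34 + 18
= 52 time units


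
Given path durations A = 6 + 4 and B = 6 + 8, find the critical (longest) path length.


Path A: 6 + 4 = 10
Path B: 6 + 8 = 14
Critical path = longest = max(10, 14)
= 14 (Path B)


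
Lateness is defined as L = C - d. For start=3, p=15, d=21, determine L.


Completion = 3 + 15 = 18
Lateness = C - d = 18 - 21
= -3


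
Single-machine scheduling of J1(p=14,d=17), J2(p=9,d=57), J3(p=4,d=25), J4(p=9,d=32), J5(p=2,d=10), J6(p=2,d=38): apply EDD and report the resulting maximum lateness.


EDD order: J5 → J1 → J3 → J4 → J6 → J2
Completion and lateness:
  J5: C=2, d=10, L=2-10=-8
  J1: C=16, d=17, L=16-17=-1
  J3: C=20, d=25, L=20-25=-5
  J4: C=29, d=32, L=29-32=-3
  J6: C=31, d=38, L=31-38=-7
  J2: C=40, d=57, L=40-57=-17
Lmax = max(-8, -1, -5, -3, -7, -17)
= -1


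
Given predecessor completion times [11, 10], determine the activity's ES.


ES = max of all predecessor completion times
Predecessors: [11, 10]
ES = max(11, 10)
= 11


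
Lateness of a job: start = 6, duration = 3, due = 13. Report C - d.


Completion = 6 + 3 = 9
Lateness = C - d = 9 - 13
= -4


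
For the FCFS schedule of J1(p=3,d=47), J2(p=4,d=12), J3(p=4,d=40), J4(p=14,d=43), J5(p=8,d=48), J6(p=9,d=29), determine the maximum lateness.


Lateness per job (L = C - d):
  J1: C=3, d=47, L=-44
  J2: C=7, d=12, L=-5
  J3: C=11, d=40, L=-29
  J4: C=25, d=43, L=-18
  J5: C=33, d=48, L=-15
  J6: C=42, d=29, L=13
Lmax = max(-44, -5, -29, -18, -15, 13)
= 13


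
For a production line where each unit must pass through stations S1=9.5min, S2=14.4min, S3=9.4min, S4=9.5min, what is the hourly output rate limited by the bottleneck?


Bottleneck = longest station time
Station times: [9.5, 14.4, 9.4, 9.5]
Max = 14.4 min
Rate = 60 / 14.4
= 4.17 units/hour (bottleneck: 14.4min)


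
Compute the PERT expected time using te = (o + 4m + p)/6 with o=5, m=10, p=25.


te = (o + 4m + p) / 6
= (5 + 4×10 + 25) / 6
= (5 + 40 + 25) / 6
= 70 / 6
= 11.67


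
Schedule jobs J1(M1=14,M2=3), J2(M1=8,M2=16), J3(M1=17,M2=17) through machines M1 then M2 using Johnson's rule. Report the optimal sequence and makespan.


Johnson's rule:
Group 1 (M1≤M2, sort by M1): ['J2', 'J3']
Group 2 (M1>M2, sort desc M2): ['J1']
Sequence: J2 → J3 → J1
Makespan calculation:
  J2: M1 done=8, M2 done=24
  J3: M1 done=25, M2 done=42
  J1: M1 done=39, M2 done=45
= Sequence: J2 → J3 → J1, Makespan: 45


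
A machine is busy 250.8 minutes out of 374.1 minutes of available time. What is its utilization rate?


Utilization = busy / total × 100
= 250.8 / 374.1 × 100
= 67.0%


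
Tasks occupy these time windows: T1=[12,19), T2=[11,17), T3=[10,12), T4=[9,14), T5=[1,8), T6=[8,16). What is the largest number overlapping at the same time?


Check each time point for overlaps:
  t=11: 4 tasks active (T2, T3, T4, T6)
Max concurrent = 4


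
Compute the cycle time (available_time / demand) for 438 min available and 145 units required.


Cycle time = available time / demand
= 438 / 145
= 3.02 min/unit


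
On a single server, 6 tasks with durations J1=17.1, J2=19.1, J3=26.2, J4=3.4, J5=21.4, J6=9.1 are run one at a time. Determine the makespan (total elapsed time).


Sequential makespan: sum all processing times
= 17.1 + 19.1 + 26.2 + 3.4 + 21.4 + 9.1
= 96.3 time units


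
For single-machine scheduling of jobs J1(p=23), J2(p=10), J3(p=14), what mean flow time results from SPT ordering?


SPT order: J2 → J3 → J1
Completion times:
  J2: C=10
  J3: C=24
  J1: C=47
Sum = 81, n = 3
Mean flow = 81/3
= 27.00


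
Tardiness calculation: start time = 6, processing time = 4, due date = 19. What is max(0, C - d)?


Completion = start + processing = 6 + 4 = 10
Tardiness = max(0, C - d) = max(0, 10 - 19)
= max(0, -9)
= 0


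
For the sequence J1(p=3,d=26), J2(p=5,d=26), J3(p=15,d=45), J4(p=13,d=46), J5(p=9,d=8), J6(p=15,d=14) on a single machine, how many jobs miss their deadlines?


Completion vs due date:
  J1: C=3, d=26 → on time
  J2: C=8, d=26 → on time
  J3: C=23, d=45 → on time
  J4: C=36, d=46 → on time
  J5: C=45, d=8 → TARDY
  J6: C=60, d=14 → TARDY
Tardy jobs: J5, J6
Count = 2


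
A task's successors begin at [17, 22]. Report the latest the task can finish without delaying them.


LF = min of all successor start times
Successors start at: [17, 22]
LF = min(17, 22)
= 17


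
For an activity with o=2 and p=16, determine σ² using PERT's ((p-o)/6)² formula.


σ² = ((p - o) / 6)² = (p - o)² / 36
= (16 - 2)² / 36
= 14² / 36
= 196 / 36
= 5.4444


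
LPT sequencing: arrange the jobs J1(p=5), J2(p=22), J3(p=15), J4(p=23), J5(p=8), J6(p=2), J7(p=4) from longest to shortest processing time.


LPT: sort by longest processing time first
  J4: p=23
  J2: p=22
  J3: p=15
  J5: p=8
  J1: p=5
  J7: p=4
  J6: p=2
Order: J4 → J2 → J3 → J5 → J1 → J7 → J6


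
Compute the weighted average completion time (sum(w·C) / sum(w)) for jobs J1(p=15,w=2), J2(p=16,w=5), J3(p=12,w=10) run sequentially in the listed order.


Completion times:
  J1: C=15, w×C=2×15=30
  J2: C=31, w×C=5×31=155
  J3: C=43, w×C=10×43=430
Sum w×C = 615
Sum w = 17
Weighted avg = 615/17
= 36.18


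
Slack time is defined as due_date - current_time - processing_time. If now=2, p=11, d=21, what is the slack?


Slack = due - current_time - processing
= 21 - 2 - 11
= 8


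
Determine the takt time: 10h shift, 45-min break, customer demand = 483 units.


Available = 10×60 - 45 = 555 min
Takt time = 555 / 483
= 1.15 min/unit


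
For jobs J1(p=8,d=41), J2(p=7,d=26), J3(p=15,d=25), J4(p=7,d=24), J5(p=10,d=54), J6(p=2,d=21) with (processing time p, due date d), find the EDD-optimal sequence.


EDD: sort by earliest due date
  J6: d=21, p=2
  J4: d=24, p=7
  J3: d=25, p=15
  J2: d=26, p=7
  J1: d=41, p=8
  J5: d=54, p=10
Order: J6 → J4 → J3 → J2 → J1 → J5


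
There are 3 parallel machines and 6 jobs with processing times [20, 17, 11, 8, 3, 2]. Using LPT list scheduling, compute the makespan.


Jobs (LPT sorted): [20, 17, 11, 8, 3, 2]
Machines: 3
  J=20 → Machine 1 (load: 0+20=20)
  J=17 → Machine 2 (load: 0+17=17)
  J=11 → Machine 3 (load: 0+11=11)
  J=8 → Machine 3 (load: 11+8=19)
  J=3 → Machine 2 (load: 17+3=20)
  J=2 → Machine 3 (load: 19+2=21)
Machine loads: [20, 20, 21]
Makespan = max = 21 time units


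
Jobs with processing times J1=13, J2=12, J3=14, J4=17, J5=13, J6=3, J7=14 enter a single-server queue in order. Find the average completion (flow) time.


Completion times:
  J1: completes at 13
  J2: completes at 25
  J3: completes at 39
  J4: completes at 56
  J5: completes at 69
  J6: completes at 72
  J7: completes at 86
Sum = 360
Average = 360/7
= 51.43


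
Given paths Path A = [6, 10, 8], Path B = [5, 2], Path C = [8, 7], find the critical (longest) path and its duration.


Path A: 6 + 10 + 8 = 24
Path B: 5 + 2 = 7
Path C: 8 + 7 = 15
Critical path = longest = max(24, 7, 15)
= 24 (Path A)


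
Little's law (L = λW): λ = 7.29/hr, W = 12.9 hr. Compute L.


Little's law: L = λ × W
= 7.29 × 12.9
= 94.04


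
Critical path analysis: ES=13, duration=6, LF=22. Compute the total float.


EF = ES + duration = 13 + 6 = 19
LS = LF - duration = 22 - 6 = 16
Total Float = LF - EF = 22 - 19
(or LS - ES = 16 - 13)
= 3


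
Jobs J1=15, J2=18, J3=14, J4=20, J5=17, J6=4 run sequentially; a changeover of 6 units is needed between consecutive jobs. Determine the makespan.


Makespan = Σ processing + (n-1) × setup
= (15 + 18 + 14 + 20 + 17 + 4) + (6-1)×6
= 88 + 30
= 118 time units


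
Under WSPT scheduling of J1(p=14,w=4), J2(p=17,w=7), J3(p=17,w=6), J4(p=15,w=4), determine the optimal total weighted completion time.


WSPT order (by p/w): J2 → J3 → J1 → J4
  J2: C=17, w·C=7×17=119
  J3: C=34, w·C=6×34=204
  J1: C=48, w·C=4×48=192
  J4: C=63, w·C=4×63=252
Σ w·C = 767
= 767


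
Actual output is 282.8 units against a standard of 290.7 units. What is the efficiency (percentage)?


Efficiency = (actual / standard) × 100
= (282.8 / 290.7) × 100
= 97.3%


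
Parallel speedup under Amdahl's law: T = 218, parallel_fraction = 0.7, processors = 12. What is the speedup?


Amdahl's law: T_p = T × ((1-p) + p/N)
= 218 × ((1-0.7) + 0.7/12)
= 218 × (0.30 + 0.0583)
= 218 × 0.3583
= 78.12
Speedup = 218/78.12
= 2.79×


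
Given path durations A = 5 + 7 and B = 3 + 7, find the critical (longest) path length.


Path A: 5 + 7 = 12
Path B: 3 + 7 = 10
Critical path = longest = max(12, 10)
= 12 (Path A)


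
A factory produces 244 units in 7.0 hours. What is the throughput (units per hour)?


Throughput = units / time
= 244 / 7.0
= 34.9 units/hour


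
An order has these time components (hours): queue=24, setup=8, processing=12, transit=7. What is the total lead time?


Lead time = queue + setup + processing + transit
= 24 + 8 + 12 + 7
= 51 hours


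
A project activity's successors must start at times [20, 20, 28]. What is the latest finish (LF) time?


LF = min of all successor start times
Successors start at: [20, 20, 28]
LF = min(20, 20, 28)
= 20


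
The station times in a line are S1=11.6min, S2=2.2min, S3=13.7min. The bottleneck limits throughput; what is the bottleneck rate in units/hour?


Bottleneck = longest station time
Station times: [11.6, 2.2, 13.7]
Max = 13.7 min
Rate = 60 / 13.7
= 4.38 units/hour (bottleneck: 13.7min)


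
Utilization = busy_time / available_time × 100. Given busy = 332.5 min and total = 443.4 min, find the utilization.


Utilization = busy / total × 100
= 332.5 / 443.4 × 100
= 75.0%


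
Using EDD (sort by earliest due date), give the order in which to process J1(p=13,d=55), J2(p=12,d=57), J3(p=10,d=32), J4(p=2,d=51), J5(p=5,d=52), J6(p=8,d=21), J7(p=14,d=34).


EDD: sort by earliest due date
  J6: d=21, p=8
  J3: d=32, p=10
  J7: d=34, p=14
  J4: d=51, p=2
  J5: d=52, p=5
  J1: d=55, p=13
  J2: d=57, p=12
Order: J6 → J3 → J7 → J4 → J5 → J1 → J2


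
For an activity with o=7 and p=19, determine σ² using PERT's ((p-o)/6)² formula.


σ² = ((p - o) / 6)² = (p - o)² / 36
= (19 - 7)² / 36
= 12² / 36
= 144 / 36
= 4.0000


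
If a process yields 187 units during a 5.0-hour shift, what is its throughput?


Throughput = units / time
= 187 / 5.0
= 37.4 units/hour


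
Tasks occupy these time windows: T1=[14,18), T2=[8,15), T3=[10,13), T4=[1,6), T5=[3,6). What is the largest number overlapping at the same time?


Check each time point for overlaps:
  t=3: 2 tasks active (T4, T5)
Max concurrent = 2


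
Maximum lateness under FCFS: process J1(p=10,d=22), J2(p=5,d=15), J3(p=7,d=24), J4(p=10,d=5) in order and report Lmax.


Lateness per job (L = C - d):
  J1: C=10, d=22, L=-12
  J2: C=15, d=15, L=0
  J3: C=22, d=24, L=-2
  J4: C=32, d=5, L=27
Lmax = max(-12, 0, -2, 27)
= 27


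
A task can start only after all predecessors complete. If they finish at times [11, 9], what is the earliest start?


ES = max of all predecessor completion times
Predecessors: [11, 9]
ES = max(11, 9)
= 11


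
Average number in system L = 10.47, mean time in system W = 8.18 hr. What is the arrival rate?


Little's law: L = λW → λ = L / W
= 10.47 / 8.18
= 1.28 per hour


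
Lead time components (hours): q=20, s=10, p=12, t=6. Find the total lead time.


Lead time = queue + setup + processing + transit
= 20 + 10 + 12 + 6
= 48 hours


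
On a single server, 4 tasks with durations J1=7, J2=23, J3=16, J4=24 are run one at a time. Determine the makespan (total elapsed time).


Sequential makespan: sum all processing times
= 7 + 23 + 16 + 24
= 70 time units


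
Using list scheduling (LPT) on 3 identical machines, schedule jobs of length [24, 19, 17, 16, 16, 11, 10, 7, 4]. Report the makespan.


Jobs (LPT sorted): [24, 19, 17, 16, 16, 11, 10, 7, 4]
Machines: 3
  J=24 → Machine 1 (load: 0+24=24)
  J=19 → Machine 2 (load: 0+19=19)
  J=17 → Machine 3 (load: 0+17=17)
  J=16 → Machine 3 (load: 17+16=33)
  J=16 → Machine 2 (load: 19+16=35)
  J=11 → Machine 1 (load: 24+11=35)
  J=10 → Machine 3 (load: 33+10=43)
  J=7 → Machine 1 (load: 35+7=42)
  J=4 → Machine 2 (load: 35+4=39)
Machine loads: [42, 39, 43]
Makespan = max = 43 time units


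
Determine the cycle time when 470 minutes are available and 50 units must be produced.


Cycle time = available time / demand
= 470 / 50
= 9.40 min/unit


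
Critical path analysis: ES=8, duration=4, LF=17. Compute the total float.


EF = ES + duration = 8 + 4 = 12
LS = LF - duration = 17 - 4 = 13
Total Float = LF - EF = 17 - 12
(or LS - ES = 13 - 8)
= 5


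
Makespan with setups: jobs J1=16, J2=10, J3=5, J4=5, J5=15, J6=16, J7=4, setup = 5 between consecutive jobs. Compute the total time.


Makespan = Σ processing + (n-1) × setup
= (16 + 10 + 5 + 5 + 15 + 16 + 4) + (7-1)×5
= 71 + 30
= 101 time units


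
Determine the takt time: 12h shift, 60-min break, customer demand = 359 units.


Available = 12×60 - 60 = 660 min
Takt time = 660 / 359
= 1.84 min/unit


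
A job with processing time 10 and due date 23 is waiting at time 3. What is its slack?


Slack = due - current_time - processing
= 23 - 3 - 10
= 10


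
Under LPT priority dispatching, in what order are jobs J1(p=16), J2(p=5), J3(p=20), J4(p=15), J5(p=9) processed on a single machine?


LPT: sort by longest processing time first
  J3: p=20
  J1: p=16
  J4: p=15
  J5: p=9
  J2: p=5
Order: J3 → J1 → J4 → J5 → J2


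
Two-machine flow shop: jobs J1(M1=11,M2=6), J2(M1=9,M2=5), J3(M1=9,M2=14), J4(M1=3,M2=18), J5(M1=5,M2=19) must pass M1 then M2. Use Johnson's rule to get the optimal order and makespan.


Johnson's rule:
Group 1 (M1≤M2, sort by M1): ['J4', 'J5', 'J3']
Group 2 (M1>M2, sort desc M2): ['J1', 'J2']
Sequence: J4 → J5 → J3 → J1 → J2
Makespan calculation:
  J4: M1 done=3, M2 done=21
  J5: M1 done=8, M2 done=40
  J3: M1 done=17, M2 done=54
  J1: M1 done=28, M2 done=60
  J2: M1 done=37, M2 done=65
= Sequence: J4 → J5 → J3 → J1 → J2, Makespan: 65


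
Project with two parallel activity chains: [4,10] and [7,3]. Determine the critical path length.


Path A: 4 + 10 = 14
Path B: 7 + 3 = 10
Critical path = longest = max(14, 10)
= 14 (Path A)


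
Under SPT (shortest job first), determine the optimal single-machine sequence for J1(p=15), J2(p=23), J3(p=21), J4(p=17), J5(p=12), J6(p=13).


SPT: sort by shortest processing time
  J5: p=12
  J6: p=13
  J1: p=15
  J4: p=17
  J3: p=21
  J2: p=23
Order: J5 → J6 → J1 → J4 → J3 → J2


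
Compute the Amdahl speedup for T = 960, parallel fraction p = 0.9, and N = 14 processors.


Amdahl's law: T_p = T × ((1-p) + p/N)
= 960 × ((1-0.9) + 0.9/14)
= 960 × (0.10 + 0.0643)
= 960 × 0.1643
= 157.71
Speedup = 960/157.71
= 6.09×


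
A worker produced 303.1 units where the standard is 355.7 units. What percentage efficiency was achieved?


Efficiency = (actual / standard) × 100
= (303.1 / 355.7) × 100
= 85.2%


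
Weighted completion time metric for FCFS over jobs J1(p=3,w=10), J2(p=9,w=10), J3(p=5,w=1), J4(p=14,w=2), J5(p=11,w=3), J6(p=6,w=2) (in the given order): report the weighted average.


Completion times:
  J1: C=3, w×C=10×3=30
  J2: C=12, w×C=10×12=120
  J3: C=17, w×C=1×17=17
  J4: C=31, w×C=2×31=62
  J5: C=42, w×C=3×42=126
  J6: C=48, w×C=2×48=96
Sum w×C = 451
Sum w = 28
Weighted avg = 451/28
= 16.11


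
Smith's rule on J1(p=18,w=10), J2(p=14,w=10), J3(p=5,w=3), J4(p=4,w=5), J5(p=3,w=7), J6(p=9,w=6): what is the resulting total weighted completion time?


WSPT order (by p/w): J5 → J4 → J2 → J6 → J3 → J1
  J5: C=3, w·C=7×3=21
  J4: C=7, w·C=5×7=35
  J2: C=21, w·C=10×21=210
  J6: C=30, w·C=6×30=180
  J3: C=35, w·C=3×35=105
  J1: C=53, w·C=10×53=530
Σ w·C = 1081
= 1081


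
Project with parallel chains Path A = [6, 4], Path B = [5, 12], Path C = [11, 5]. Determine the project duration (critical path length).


Path A: 6 + 4 = 10
Path B: 5 + 12 = 17
Path C: 11 + 5 = 16
Critical path = longest = max(10, 17, 16)
= 17 (Path B)
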